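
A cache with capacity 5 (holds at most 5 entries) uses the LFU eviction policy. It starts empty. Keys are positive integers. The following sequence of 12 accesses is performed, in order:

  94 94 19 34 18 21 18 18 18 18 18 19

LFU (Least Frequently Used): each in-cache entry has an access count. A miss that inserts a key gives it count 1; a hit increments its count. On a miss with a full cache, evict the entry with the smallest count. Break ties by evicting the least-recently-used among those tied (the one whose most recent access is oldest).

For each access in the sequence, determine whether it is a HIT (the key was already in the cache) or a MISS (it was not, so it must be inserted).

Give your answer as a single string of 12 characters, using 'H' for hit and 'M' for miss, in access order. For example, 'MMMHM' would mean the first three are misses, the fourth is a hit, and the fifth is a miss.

Answer: MHMMMMHHHHHH

Derivation:
LFU simulation (capacity=5):
  1. access 94: MISS. Cache: [94(c=1)]
  2. access 94: HIT, count now 2. Cache: [94(c=2)]
  3. access 19: MISS. Cache: [19(c=1) 94(c=2)]
  4. access 34: MISS. Cache: [19(c=1) 34(c=1) 94(c=2)]
  5. access 18: MISS. Cache: [19(c=1) 34(c=1) 18(c=1) 94(c=2)]
  6. access 21: MISS. Cache: [19(c=1) 34(c=1) 18(c=1) 21(c=1) 94(c=2)]
  7. access 18: HIT, count now 2. Cache: [19(c=1) 34(c=1) 21(c=1) 94(c=2) 18(c=2)]
  8. access 18: HIT, count now 3. Cache: [19(c=1) 34(c=1) 21(c=1) 94(c=2) 18(c=3)]
  9. access 18: HIT, count now 4. Cache: [19(c=1) 34(c=1) 21(c=1) 94(c=2) 18(c=4)]
  10. access 18: HIT, count now 5. Cache: [19(c=1) 34(c=1) 21(c=1) 94(c=2) 18(c=5)]
  11. access 18: HIT, count now 6. Cache: [19(c=1) 34(c=1) 21(c=1) 94(c=2) 18(c=6)]
  12. access 19: HIT, count now 2. Cache: [34(c=1) 21(c=1) 94(c=2) 19(c=2) 18(c=6)]
Total: 7 hits, 5 misses, 0 evictions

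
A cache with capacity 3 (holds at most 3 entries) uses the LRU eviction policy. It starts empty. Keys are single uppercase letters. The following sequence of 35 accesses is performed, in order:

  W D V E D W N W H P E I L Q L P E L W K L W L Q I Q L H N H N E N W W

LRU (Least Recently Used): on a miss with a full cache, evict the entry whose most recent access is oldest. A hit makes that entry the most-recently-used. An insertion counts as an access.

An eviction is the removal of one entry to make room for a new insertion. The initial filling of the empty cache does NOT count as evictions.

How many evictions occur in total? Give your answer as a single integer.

LRU simulation (capacity=3):
  1. access W: MISS. Cache (LRU->MRU): [W]
  2. access D: MISS. Cache (LRU->MRU): [W D]
  3. access V: MISS. Cache (LRU->MRU): [W D V]
  4. access E: MISS, evict W. Cache (LRU->MRU): [D V E]
  5. access D: HIT. Cache (LRU->MRU): [V E D]
  6. access W: MISS, evict V. Cache (LRU->MRU): [E D W]
  7. access N: MISS, evict E. Cache (LRU->MRU): [D W N]
  8. access W: HIT. Cache (LRU->MRU): [D N W]
  9. access H: MISS, evict D. Cache (LRU->MRU): [N W H]
  10. access P: MISS, evict N. Cache (LRU->MRU): [W H P]
  11. access E: MISS, evict W. Cache (LRU->MRU): [H P E]
  12. access I: MISS, evict H. Cache (LRU->MRU): [P E I]
  13. access L: MISS, evict P. Cache (LRU->MRU): [E I L]
  14. access Q: MISS, evict E. Cache (LRU->MRU): [I L Q]
  15. access L: HIT. Cache (LRU->MRU): [I Q L]
  16. access P: MISS, evict I. Cache (LRU->MRU): [Q L P]
  17. access E: MISS, evict Q. Cache (LRU->MRU): [L P E]
  18. access L: HIT. Cache (LRU->MRU): [P E L]
  19. access W: MISS, evict P. Cache (LRU->MRU): [E L W]
  20. access K: MISS, evict E. Cache (LRU->MRU): [L W K]
  21. access L: HIT. Cache (LRU->MRU): [W K L]
  22. access W: HIT. Cache (LRU->MRU): [K L W]
  23. access L: HIT. Cache (LRU->MRU): [K W L]
  24. access Q: MISS, evict K. Cache (LRU->MRU): [W L Q]
  25. access I: MISS, evict W. Cache (LRU->MRU): [L Q I]
  26. access Q: HIT. Cache (LRU->MRU): [L I Q]
  27. access L: HIT. Cache (LRU->MRU): [I Q L]
  28. access H: MISS, evict I. Cache (LRU->MRU): [Q L H]
  29. access N: MISS, evict Q. Cache (LRU->MRU): [L H N]
  30. access H: HIT. Cache (LRU->MRU): [L N H]
  31. access N: HIT. Cache (LRU->MRU): [L H N]
  32. access E: MISS, evict L. Cache (LRU->MRU): [H N E]
  33. access N: HIT. Cache (LRU->MRU): [H E N]
  34. access W: MISS, evict H. Cache (LRU->MRU): [E N W]
  35. access W: HIT. Cache (LRU->MRU): [E N W]
Total: 13 hits, 22 misses, 19 evictions

Answer: 19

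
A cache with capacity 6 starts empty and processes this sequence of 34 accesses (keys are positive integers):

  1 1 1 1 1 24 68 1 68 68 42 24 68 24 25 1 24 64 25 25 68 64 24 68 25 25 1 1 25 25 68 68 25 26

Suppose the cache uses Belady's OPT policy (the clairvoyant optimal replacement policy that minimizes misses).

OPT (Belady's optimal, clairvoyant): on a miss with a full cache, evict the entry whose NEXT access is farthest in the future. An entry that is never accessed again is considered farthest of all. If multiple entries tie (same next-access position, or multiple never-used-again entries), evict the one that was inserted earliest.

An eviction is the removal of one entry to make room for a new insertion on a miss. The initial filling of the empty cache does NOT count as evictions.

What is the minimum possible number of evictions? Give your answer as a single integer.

Answer: 1

Derivation:
OPT (Belady) simulation (capacity=6):
  1. access 1: MISS. Cache: [1]
  2. access 1: HIT. Next use of 1: step 3. Cache: [1]
  3. access 1: HIT. Next use of 1: step 4. Cache: [1]
  4. access 1: HIT. Next use of 1: step 5. Cache: [1]
  5. access 1: HIT. Next use of 1: step 8. Cache: [1]
  6. access 24: MISS. Cache: [1 24]
  7. access 68: MISS. Cache: [1 24 68]
  8. access 1: HIT. Next use of 1: step 16. Cache: [1 24 68]
  9. access 68: HIT. Next use of 68: step 10. Cache: [1 24 68]
  10. access 68: HIT. Next use of 68: step 13. Cache: [1 24 68]
  11. access 42: MISS. Cache: [1 24 68 42]
  12. access 24: HIT. Next use of 24: step 14. Cache: [1 24 68 42]
  13. access 68: HIT. Next use of 68: step 21. Cache: [1 24 68 42]
  14. access 24: HIT. Next use of 24: step 17. Cache: [1 24 68 42]
  15. access 25: MISS. Cache: [1 24 68 42 25]
  16. access 1: HIT. Next use of 1: step 27. Cache: [1 24 68 42 25]
  17. access 24: HIT. Next use of 24: step 23. Cache: [1 24 68 42 25]
  18. access 64: MISS. Cache: [1 24 68 42 25 64]
  19. access 25: HIT. Next use of 25: step 20. Cache: [1 24 68 42 25 64]
  20. access 25: HIT. Next use of 25: step 25. Cache: [1 24 68 42 25 64]
  21. access 68: HIT. Next use of 68: step 24. Cache: [1 24 68 42 25 64]
  22. access 64: HIT. Next use of 64: never. Cache: [1 24 68 42 25 64]
  23. access 24: HIT. Next use of 24: never. Cache: [1 24 68 42 25 64]
  24. access 68: HIT. Next use of 68: step 31. Cache: [1 24 68 42 25 64]
  25. access 25: HIT. Next use of 25: step 26. Cache: [1 24 68 42 25 64]
  26. access 25: HIT. Next use of 25: step 29. Cache: [1 24 68 42 25 64]
  27. access 1: HIT. Next use of 1: step 28. Cache: [1 24 68 42 25 64]
  28. access 1: HIT. Next use of 1: never. Cache: [1 24 68 42 25 64]
  29. access 25: HIT. Next use of 25: step 30. Cache: [1 24 68 42 25 64]
  30. access 25: HIT. Next use of 25: step 33. Cache: [1 24 68 42 25 64]
  31. access 68: HIT. Next use of 68: step 32. Cache: [1 24 68 42 25 64]
  32. access 68: HIT. Next use of 68: never. Cache: [1 24 68 42 25 64]
  33. access 25: HIT. Next use of 25: never. Cache: [1 24 68 42 25 64]
  34. access 26: MISS, evict 1 (next use: never). Cache: [24 68 42 25 64 26]
Total: 27 hits, 7 misses, 1 evictions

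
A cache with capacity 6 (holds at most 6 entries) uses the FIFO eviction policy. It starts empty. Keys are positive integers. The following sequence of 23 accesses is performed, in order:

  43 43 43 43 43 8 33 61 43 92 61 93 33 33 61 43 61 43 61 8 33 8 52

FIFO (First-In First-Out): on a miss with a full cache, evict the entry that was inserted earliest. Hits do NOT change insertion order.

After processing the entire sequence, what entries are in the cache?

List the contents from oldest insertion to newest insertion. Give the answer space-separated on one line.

FIFO simulation (capacity=6):
  1. access 43: MISS. Cache (old->new): [43]
  2. access 43: HIT. Cache (old->new): [43]
  3. access 43: HIT. Cache (old->new): [43]
  4. access 43: HIT. Cache (old->new): [43]
  5. access 43: HIT. Cache (old->new): [43]
  6. access 8: MISS. Cache (old->new): [43 8]
  7. access 33: MISS. Cache (old->new): [43 8 33]
  8. access 61: MISS. Cache (old->new): [43 8 33 61]
  9. access 43: HIT. Cache (old->new): [43 8 33 61]
  10. access 92: MISS. Cache (old->new): [43 8 33 61 92]
  11. access 61: HIT. Cache (old->new): [43 8 33 61 92]
  12. access 93: MISS. Cache (old->new): [43 8 33 61 92 93]
  13. access 33: HIT. Cache (old->new): [43 8 33 61 92 93]
  14. access 33: HIT. Cache (old->new): [43 8 33 61 92 93]
  15. access 61: HIT. Cache (old->new): [43 8 33 61 92 93]
  16. access 43: HIT. Cache (old->new): [43 8 33 61 92 93]
  17. access 61: HIT. Cache (old->new): [43 8 33 61 92 93]
  18. access 43: HIT. Cache (old->new): [43 8 33 61 92 93]
  19. access 61: HIT. Cache (old->new): [43 8 33 61 92 93]
  20. access 8: HIT. Cache (old->new): [43 8 33 61 92 93]
  21. access 33: HIT. Cache (old->new): [43 8 33 61 92 93]
  22. access 8: HIT. Cache (old->new): [43 8 33 61 92 93]
  23. access 52: MISS, evict 43. Cache (old->new): [8 33 61 92 93 52]
Total: 16 hits, 7 misses, 1 evictions

Answer: 8 33 61 92 93 52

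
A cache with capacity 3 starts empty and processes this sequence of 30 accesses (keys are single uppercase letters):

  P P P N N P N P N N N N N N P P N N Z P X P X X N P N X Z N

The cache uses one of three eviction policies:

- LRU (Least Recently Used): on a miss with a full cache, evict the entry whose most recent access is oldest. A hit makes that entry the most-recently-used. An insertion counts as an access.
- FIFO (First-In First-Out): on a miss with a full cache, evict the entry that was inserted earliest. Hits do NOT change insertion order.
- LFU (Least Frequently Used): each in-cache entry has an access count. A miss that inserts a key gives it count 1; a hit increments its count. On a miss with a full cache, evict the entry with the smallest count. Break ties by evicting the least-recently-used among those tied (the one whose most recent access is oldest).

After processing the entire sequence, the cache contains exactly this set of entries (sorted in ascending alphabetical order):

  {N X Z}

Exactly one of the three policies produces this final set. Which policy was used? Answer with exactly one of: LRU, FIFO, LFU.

Answer: LRU

Derivation:
Simulating under each policy and comparing final sets:
  LRU: final set = {N X Z} -> MATCHES target
  FIFO: final set = {N P Z} -> differs
  LFU: final set = {N P Z} -> differs
Only LRU produces the target set.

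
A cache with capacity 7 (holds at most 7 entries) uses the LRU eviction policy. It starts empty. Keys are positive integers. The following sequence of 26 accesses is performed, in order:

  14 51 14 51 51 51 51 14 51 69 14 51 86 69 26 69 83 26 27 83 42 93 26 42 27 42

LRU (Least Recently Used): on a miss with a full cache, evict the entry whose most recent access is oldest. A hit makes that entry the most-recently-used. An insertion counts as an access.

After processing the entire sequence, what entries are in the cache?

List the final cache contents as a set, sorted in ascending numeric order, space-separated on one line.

LRU simulation (capacity=7):
  1. access 14: MISS. Cache (LRU->MRU): [14]
  2. access 51: MISS. Cache (LRU->MRU): [14 51]
  3. access 14: HIT. Cache (LRU->MRU): [51 14]
  4. access 51: HIT. Cache (LRU->MRU): [14 51]
  5. access 51: HIT. Cache (LRU->MRU): [14 51]
  6. access 51: HIT. Cache (LRU->MRU): [14 51]
  7. access 51: HIT. Cache (LRU->MRU): [14 51]
  8. access 14: HIT. Cache (LRU->MRU): [51 14]
  9. access 51: HIT. Cache (LRU->MRU): [14 51]
  10. access 69: MISS. Cache (LRU->MRU): [14 51 69]
  11. access 14: HIT. Cache (LRU->MRU): [51 69 14]
  12. access 51: HIT. Cache (LRU->MRU): [69 14 51]
  13. access 86: MISS. Cache (LRU->MRU): [69 14 51 86]
  14. access 69: HIT. Cache (LRU->MRU): [14 51 86 69]
  15. access 26: MISS. Cache (LRU->MRU): [14 51 86 69 26]
  16. access 69: HIT. Cache (LRU->MRU): [14 51 86 26 69]
  17. access 83: MISS. Cache (LRU->MRU): [14 51 86 26 69 83]
  18. access 26: HIT. Cache (LRU->MRU): [14 51 86 69 83 26]
  19. access 27: MISS. Cache (LRU->MRU): [14 51 86 69 83 26 27]
  20. access 83: HIT. Cache (LRU->MRU): [14 51 86 69 26 27 83]
  21. access 42: MISS, evict 14. Cache (LRU->MRU): [51 86 69 26 27 83 42]
  22. access 93: MISS, evict 51. Cache (LRU->MRU): [86 69 26 27 83 42 93]
  23. access 26: HIT. Cache (LRU->MRU): [86 69 27 83 42 93 26]
  24. access 42: HIT. Cache (LRU->MRU): [86 69 27 83 93 26 42]
  25. access 27: HIT. Cache (LRU->MRU): [86 69 83 93 26 42 27]
  26. access 42: HIT. Cache (LRU->MRU): [86 69 83 93 26 27 42]
Total: 17 hits, 9 misses, 2 evictions

Answer: 26 27 42 69 83 86 93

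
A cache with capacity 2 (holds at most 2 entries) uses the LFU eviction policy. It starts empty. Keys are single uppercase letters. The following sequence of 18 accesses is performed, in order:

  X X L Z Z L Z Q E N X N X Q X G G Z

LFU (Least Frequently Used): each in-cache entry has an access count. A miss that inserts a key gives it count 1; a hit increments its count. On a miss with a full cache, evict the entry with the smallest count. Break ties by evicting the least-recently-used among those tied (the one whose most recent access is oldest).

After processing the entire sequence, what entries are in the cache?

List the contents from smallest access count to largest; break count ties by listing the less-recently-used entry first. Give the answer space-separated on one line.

Answer: G Z

Derivation:
LFU simulation (capacity=2):
  1. access X: MISS. Cache: [X(c=1)]
  2. access X: HIT, count now 2. Cache: [X(c=2)]
  3. access L: MISS. Cache: [L(c=1) X(c=2)]
  4. access Z: MISS, evict L(c=1). Cache: [Z(c=1) X(c=2)]
  5. access Z: HIT, count now 2. Cache: [X(c=2) Z(c=2)]
  6. access L: MISS, evict X(c=2). Cache: [L(c=1) Z(c=2)]
  7. access Z: HIT, count now 3. Cache: [L(c=1) Z(c=3)]
  8. access Q: MISS, evict L(c=1). Cache: [Q(c=1) Z(c=3)]
  9. access E: MISS, evict Q(c=1). Cache: [E(c=1) Z(c=3)]
  10. access N: MISS, evict E(c=1). Cache: [N(c=1) Z(c=3)]
  11. access X: MISS, evict N(c=1). Cache: [X(c=1) Z(c=3)]
  12. access N: MISS, evict X(c=1). Cache: [N(c=1) Z(c=3)]
  13. access X: MISS, evict N(c=1). Cache: [X(c=1) Z(c=3)]
  14. access Q: MISS, evict X(c=1). Cache: [Q(c=1) Z(c=3)]
  15. access X: MISS, evict Q(c=1). Cache: [X(c=1) Z(c=3)]
  16. access G: MISS, evict X(c=1). Cache: [G(c=1) Z(c=3)]
  17. access G: HIT, count now 2. Cache: [G(c=2) Z(c=3)]
  18. access Z: HIT, count now 4. Cache: [G(c=2) Z(c=4)]
Total: 5 hits, 13 misses, 11 evictions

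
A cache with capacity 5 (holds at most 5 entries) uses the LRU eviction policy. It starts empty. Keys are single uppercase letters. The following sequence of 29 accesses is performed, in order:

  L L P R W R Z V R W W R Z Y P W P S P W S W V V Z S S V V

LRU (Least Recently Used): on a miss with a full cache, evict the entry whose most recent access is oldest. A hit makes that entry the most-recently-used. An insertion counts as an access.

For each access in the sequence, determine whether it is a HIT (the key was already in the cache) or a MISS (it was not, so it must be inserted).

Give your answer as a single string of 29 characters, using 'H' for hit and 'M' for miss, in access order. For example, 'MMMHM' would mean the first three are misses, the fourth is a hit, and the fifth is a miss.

Answer: MHMMMHMMHHHHHMMHHMHHHHMHMHHHH

Derivation:
LRU simulation (capacity=5):
  1. access L: MISS. Cache (LRU->MRU): [L]
  2. access L: HIT. Cache (LRU->MRU): [L]
  3. access P: MISS. Cache (LRU->MRU): [L P]
  4. access R: MISS. Cache (LRU->MRU): [L P R]
  5. access W: MISS. Cache (LRU->MRU): [L P R W]
  6. access R: HIT. Cache (LRU->MRU): [L P W R]
  7. access Z: MISS. Cache (LRU->MRU): [L P W R Z]
  8. access V: MISS, evict L. Cache (LRU->MRU): [P W R Z V]
  9. access R: HIT. Cache (LRU->MRU): [P W Z V R]
  10. access W: HIT. Cache (LRU->MRU): [P Z V R W]
  11. access W: HIT. Cache (LRU->MRU): [P Z V R W]
  12. access R: HIT. Cache (LRU->MRU): [P Z V W R]
  13. access Z: HIT. Cache (LRU->MRU): [P V W R Z]
  14. access Y: MISS, evict P. Cache (LRU->MRU): [V W R Z Y]
  15. access P: MISS, evict V. Cache (LRU->MRU): [W R Z Y P]
  16. access W: HIT. Cache (LRU->MRU): [R Z Y P W]
  17. access P: HIT. Cache (LRU->MRU): [R Z Y W P]
  18. access S: MISS, evict R. Cache (LRU->MRU): [Z Y W P S]
  19. access P: HIT. Cache (LRU->MRU): [Z Y W S P]
  20. access W: HIT. Cache (LRU->MRU): [Z Y S P W]
  21. access S: HIT. Cache (LRU->MRU): [Z Y P W S]
  22. access W: HIT. Cache (LRU->MRU): [Z Y P S W]
  23. access V: MISS, evict Z. Cache (LRU->MRU): [Y P S W V]
  24. access V: HIT. Cache (LRU->MRU): [Y P S W V]
  25. access Z: MISS, evict Y. Cache (LRU->MRU): [P S W V Z]
  26. access S: HIT. Cache (LRU->MRU): [P W V Z S]
  27. access S: HIT. Cache (LRU->MRU): [P W V Z S]
  28. access V: HIT. Cache (LRU->MRU): [P W Z S V]
  29. access V: HIT. Cache (LRU->MRU): [P W Z S V]
Total: 18 hits, 11 misses, 6 evictions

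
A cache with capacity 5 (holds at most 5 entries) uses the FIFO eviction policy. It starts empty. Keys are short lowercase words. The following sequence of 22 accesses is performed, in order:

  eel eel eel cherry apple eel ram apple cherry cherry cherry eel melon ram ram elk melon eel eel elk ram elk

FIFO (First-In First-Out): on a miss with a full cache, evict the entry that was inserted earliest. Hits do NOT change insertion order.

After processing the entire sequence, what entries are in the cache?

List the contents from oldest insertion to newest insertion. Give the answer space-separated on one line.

FIFO simulation (capacity=5):
  1. access eel: MISS. Cache (old->new): [eel]
  2. access eel: HIT. Cache (old->new): [eel]
  3. access eel: HIT. Cache (old->new): [eel]
  4. access cherry: MISS. Cache (old->new): [eel cherry]
  5. access apple: MISS. Cache (old->new): [eel cherry apple]
  6. access eel: HIT. Cache (old->new): [eel cherry apple]
  7. access ram: MISS. Cache (old->new): [eel cherry apple ram]
  8. access apple: HIT. Cache (old->new): [eel cherry apple ram]
  9. access cherry: HIT. Cache (old->new): [eel cherry apple ram]
  10. access cherry: HIT. Cache (old->new): [eel cherry apple ram]
  11. access cherry: HIT. Cache (old->new): [eel cherry apple ram]
  12. access eel: HIT. Cache (old->new): [eel cherry apple ram]
  13. access melon: MISS. Cache (old->new): [eel cherry apple ram melon]
  14. access ram: HIT. Cache (old->new): [eel cherry apple ram melon]
  15. access ram: HIT. Cache (old->new): [eel cherry apple ram melon]
  16. access elk: MISS, evict eel. Cache (old->new): [cherry apple ram melon elk]
  17. access melon: HIT. Cache (old->new): [cherry apple ram melon elk]
  18. access eel: MISS, evict cherry. Cache (old->new): [apple ram melon elk eel]
  19. access eel: HIT. Cache (old->new): [apple ram melon elk eel]
  20. access elk: HIT. Cache (old->new): [apple ram melon elk eel]
  21. access ram: HIT. Cache (old->new): [apple ram melon elk eel]
  22. access elk: HIT. Cache (old->new): [apple ram melon elk eel]
Total: 15 hits, 7 misses, 2 evictions

Answer: apple ram melon elk eel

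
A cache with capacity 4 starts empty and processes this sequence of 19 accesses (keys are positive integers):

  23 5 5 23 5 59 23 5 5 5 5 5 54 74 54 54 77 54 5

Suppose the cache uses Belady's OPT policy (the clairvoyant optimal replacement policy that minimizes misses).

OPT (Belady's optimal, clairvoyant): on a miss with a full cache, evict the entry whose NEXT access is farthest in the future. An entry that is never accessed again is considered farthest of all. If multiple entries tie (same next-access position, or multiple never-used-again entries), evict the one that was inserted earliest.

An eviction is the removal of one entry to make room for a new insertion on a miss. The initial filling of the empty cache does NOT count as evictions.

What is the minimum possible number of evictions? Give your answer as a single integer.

OPT (Belady) simulation (capacity=4):
  1. access 23: MISS. Cache: [23]
  2. access 5: MISS. Cache: [23 5]
  3. access 5: HIT. Next use of 5: step 5. Cache: [23 5]
  4. access 23: HIT. Next use of 23: step 7. Cache: [23 5]
  5. access 5: HIT. Next use of 5: step 8. Cache: [23 5]
  6. access 59: MISS. Cache: [23 5 59]
  7. access 23: HIT. Next use of 23: never. Cache: [23 5 59]
  8. access 5: HIT. Next use of 5: step 9. Cache: [23 5 59]
  9. access 5: HIT. Next use of 5: step 10. Cache: [23 5 59]
  10. access 5: HIT. Next use of 5: step 11. Cache: [23 5 59]
  11. access 5: HIT. Next use of 5: step 12. Cache: [23 5 59]
  12. access 5: HIT. Next use of 5: step 19. Cache: [23 5 59]
  13. access 54: MISS. Cache: [23 5 59 54]
  14. access 74: MISS, evict 23 (next use: never). Cache: [5 59 54 74]
  15. access 54: HIT. Next use of 54: step 16. Cache: [5 59 54 74]
  16. access 54: HIT. Next use of 54: step 18. Cache: [5 59 54 74]
  17. access 77: MISS, evict 59 (next use: never). Cache: [5 54 74 77]
  18. access 54: HIT. Next use of 54: never. Cache: [5 54 74 77]
  19. access 5: HIT. Next use of 5: never. Cache: [5 54 74 77]
Total: 13 hits, 6 misses, 2 evictions

Answer: 2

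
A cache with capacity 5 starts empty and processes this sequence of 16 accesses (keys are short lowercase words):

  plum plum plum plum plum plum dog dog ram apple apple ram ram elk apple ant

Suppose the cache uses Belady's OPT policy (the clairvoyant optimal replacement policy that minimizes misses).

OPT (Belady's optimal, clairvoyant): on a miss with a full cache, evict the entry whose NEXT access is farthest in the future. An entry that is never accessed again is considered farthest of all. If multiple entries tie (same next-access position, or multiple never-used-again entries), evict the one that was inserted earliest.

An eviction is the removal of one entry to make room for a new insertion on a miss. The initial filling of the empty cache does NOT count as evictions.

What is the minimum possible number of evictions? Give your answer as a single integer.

OPT (Belady) simulation (capacity=5):
  1. access plum: MISS. Cache: [plum]
  2. access plum: HIT. Next use of plum: step 3. Cache: [plum]
  3. access plum: HIT. Next use of plum: step 4. Cache: [plum]
  4. access plum: HIT. Next use of plum: step 5. Cache: [plum]
  5. access plum: HIT. Next use of plum: step 6. Cache: [plum]
  6. access plum: HIT. Next use of plum: never. Cache: [plum]
  7. access dog: MISS. Cache: [plum dog]
  8. access dog: HIT. Next use of dog: never. Cache: [plum dog]
  9. access ram: MISS. Cache: [plum dog ram]
  10. access apple: MISS. Cache: [plum dog ram apple]
  11. access apple: HIT. Next use of apple: step 15. Cache: [plum dog ram apple]
  12. access ram: HIT. Next use of ram: step 13. Cache: [plum dog ram apple]
  13. access ram: HIT. Next use of ram: never. Cache: [plum dog ram apple]
  14. access elk: MISS. Cache: [plum dog ram apple elk]
  15. access apple: HIT. Next use of apple: never. Cache: [plum dog ram apple elk]
  16. access ant: MISS, evict plum (next use: never). Cache: [dog ram apple elk ant]
Total: 10 hits, 6 misses, 1 evictions

Answer: 1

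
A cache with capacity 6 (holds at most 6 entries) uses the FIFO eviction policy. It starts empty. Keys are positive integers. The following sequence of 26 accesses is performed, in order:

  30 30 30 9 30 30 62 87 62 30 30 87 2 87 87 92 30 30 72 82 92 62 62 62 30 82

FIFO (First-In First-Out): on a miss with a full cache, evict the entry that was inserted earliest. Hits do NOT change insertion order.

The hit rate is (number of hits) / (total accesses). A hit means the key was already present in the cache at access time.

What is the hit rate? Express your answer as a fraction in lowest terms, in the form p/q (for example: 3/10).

Answer: 17/26

Derivation:
FIFO simulation (capacity=6):
  1. access 30: MISS. Cache (old->new): [30]
  2. access 30: HIT. Cache (old->new): [30]
  3. access 30: HIT. Cache (old->new): [30]
  4. access 9: MISS. Cache (old->new): [30 9]
  5. access 30: HIT. Cache (old->new): [30 9]
  6. access 30: HIT. Cache (old->new): [30 9]
  7. access 62: MISS. Cache (old->new): [30 9 62]
  8. access 87: MISS. Cache (old->new): [30 9 62 87]
  9. access 62: HIT. Cache (old->new): [30 9 62 87]
  10. access 30: HIT. Cache (old->new): [30 9 62 87]
  11. access 30: HIT. Cache (old->new): [30 9 62 87]
  12. access 87: HIT. Cache (old->new): [30 9 62 87]
  13. access 2: MISS. Cache (old->new): [30 9 62 87 2]
  14. access 87: HIT. Cache (old->new): [30 9 62 87 2]
  15. access 87: HIT. Cache (old->new): [30 9 62 87 2]
  16. access 92: MISS. Cache (old->new): [30 9 62 87 2 92]
  17. access 30: HIT. Cache (old->new): [30 9 62 87 2 92]
  18. access 30: HIT. Cache (old->new): [30 9 62 87 2 92]
  19. access 72: MISS, evict 30. Cache (old->new): [9 62 87 2 92 72]
  20. access 82: MISS, evict 9. Cache (old->new): [62 87 2 92 72 82]
  21. access 92: HIT. Cache (old->new): [62 87 2 92 72 82]
  22. access 62: HIT. Cache (old->new): [62 87 2 92 72 82]
  23. access 62: HIT. Cache (old->new): [62 87 2 92 72 82]
  24. access 62: HIT. Cache (old->new): [62 87 2 92 72 82]
  25. access 30: MISS, evict 62. Cache (old->new): [87 2 92 72 82 30]
  26. access 82: HIT. Cache (old->new): [87 2 92 72 82 30]
Total: 17 hits, 9 misses, 3 evictions

Hit rate = 17/26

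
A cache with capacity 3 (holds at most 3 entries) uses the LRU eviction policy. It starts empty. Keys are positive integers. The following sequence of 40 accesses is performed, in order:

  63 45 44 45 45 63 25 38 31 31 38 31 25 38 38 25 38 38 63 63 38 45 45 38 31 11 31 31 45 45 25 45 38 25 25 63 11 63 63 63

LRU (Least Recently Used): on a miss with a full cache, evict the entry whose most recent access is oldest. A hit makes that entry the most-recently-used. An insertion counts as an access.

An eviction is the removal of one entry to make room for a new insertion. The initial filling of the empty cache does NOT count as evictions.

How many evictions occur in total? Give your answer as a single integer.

LRU simulation (capacity=3):
  1. access 63: MISS. Cache (LRU->MRU): [63]
  2. access 45: MISS. Cache (LRU->MRU): [63 45]
  3. access 44: MISS. Cache (LRU->MRU): [63 45 44]
  4. access 45: HIT. Cache (LRU->MRU): [63 44 45]
  5. access 45: HIT. Cache (LRU->MRU): [63 44 45]
  6. access 63: HIT. Cache (LRU->MRU): [44 45 63]
  7. access 25: MISS, evict 44. Cache (LRU->MRU): [45 63 25]
  8. access 38: MISS, evict 45. Cache (LRU->MRU): [63 25 38]
  9. access 31: MISS, evict 63. Cache (LRU->MRU): [25 38 31]
  10. access 31: HIT. Cache (LRU->MRU): [25 38 31]
  11. access 38: HIT. Cache (LRU->MRU): [25 31 38]
  12. access 31: HIT. Cache (LRU->MRU): [25 38 31]
  13. access 25: HIT. Cache (LRU->MRU): [38 31 25]
  14. access 38: HIT. Cache (LRU->MRU): [31 25 38]
  15. access 38: HIT. Cache (LRU->MRU): [31 25 38]
  16. access 25: HIT. Cache (LRU->MRU): [31 38 25]
  17. access 38: HIT. Cache (LRU->MRU): [31 25 38]
  18. access 38: HIT. Cache (LRU->MRU): [31 25 38]
  19. access 63: MISS, evict 31. Cache (LRU->MRU): [25 38 63]
  20. access 63: HIT. Cache (LRU->MRU): [25 38 63]
  21. access 38: HIT. Cache (LRU->MRU): [25 63 38]
  22. access 45: MISS, evict 25. Cache (LRU->MRU): [63 38 45]
  23. access 45: HIT. Cache (LRU->MRU): [63 38 45]
  24. access 38: HIT. Cache (LRU->MRU): [63 45 38]
  25. access 31: MISS, evict 63. Cache (LRU->MRU): [45 38 31]
  26. access 11: MISS, evict 45. Cache (LRU->MRU): [38 31 11]
  27. access 31: HIT. Cache (LRU->MRU): [38 11 31]
  28. access 31: HIT. Cache (LRU->MRU): [38 11 31]
  29. access 45: MISS, evict 38. Cache (LRU->MRU): [11 31 45]
  30. access 45: HIT. Cache (LRU->MRU): [11 31 45]
  31. access 25: MISS, evict 11. Cache (LRU->MRU): [31 45 25]
  32. access 45: HIT. Cache (LRU->MRU): [31 25 45]
  33. access 38: MISS, evict 31. Cache (LRU->MRU): [25 45 38]
  34. access 25: HIT. Cache (LRU->MRU): [45 38 25]
  35. access 25: HIT. Cache (LRU->MRU): [45 38 25]
  36. access 63: MISS, evict 45. Cache (LRU->MRU): [38 25 63]
  37. access 11: MISS, evict 38. Cache (LRU->MRU): [25 63 11]
  38. access 63: HIT. Cache (LRU->MRU): [25 11 63]
  39. access 63: HIT. Cache (LRU->MRU): [25 11 63]
  40. access 63: HIT. Cache (LRU->MRU): [25 11 63]
Total: 25 hits, 15 misses, 12 evictions

Answer: 12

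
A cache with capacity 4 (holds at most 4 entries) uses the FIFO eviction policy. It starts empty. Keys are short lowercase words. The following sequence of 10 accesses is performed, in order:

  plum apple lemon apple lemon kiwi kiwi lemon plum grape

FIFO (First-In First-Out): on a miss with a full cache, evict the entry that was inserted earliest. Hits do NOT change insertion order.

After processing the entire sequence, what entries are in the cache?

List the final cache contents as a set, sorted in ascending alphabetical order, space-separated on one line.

Answer: apple grape kiwi lemon

Derivation:
FIFO simulation (capacity=4):
  1. access plum: MISS. Cache (old->new): [plum]
  2. access apple: MISS. Cache (old->new): [plum apple]
  3. access lemon: MISS. Cache (old->new): [plum apple lemon]
  4. access apple: HIT. Cache (old->new): [plum apple lemon]
  5. access lemon: HIT. Cache (old->new): [plum apple lemon]
  6. access kiwi: MISS. Cache (old->new): [plum apple lemon kiwi]
  7. access kiwi: HIT. Cache (old->new): [plum apple lemon kiwi]
  8. access lemon: HIT. Cache (old->new): [plum apple lemon kiwi]
  9. access plum: HIT. Cache (old->new): [plum apple lemon kiwi]
  10. access grape: MISS, evict plum. Cache (old->new): [apple lemon kiwi grape]
Total: 5 hits, 5 misses, 1 evictions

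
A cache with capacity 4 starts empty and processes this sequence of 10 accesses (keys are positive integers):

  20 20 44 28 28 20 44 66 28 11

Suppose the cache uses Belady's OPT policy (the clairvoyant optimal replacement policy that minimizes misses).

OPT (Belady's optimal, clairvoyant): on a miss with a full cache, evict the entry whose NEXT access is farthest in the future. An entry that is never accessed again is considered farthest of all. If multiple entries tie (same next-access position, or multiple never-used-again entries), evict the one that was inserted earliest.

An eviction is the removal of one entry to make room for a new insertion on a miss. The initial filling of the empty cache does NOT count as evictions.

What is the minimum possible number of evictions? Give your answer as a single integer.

Answer: 1

Derivation:
OPT (Belady) simulation (capacity=4):
  1. access 20: MISS. Cache: [20]
  2. access 20: HIT. Next use of 20: step 6. Cache: [20]
  3. access 44: MISS. Cache: [20 44]
  4. access 28: MISS. Cache: [20 44 28]
  5. access 28: HIT. Next use of 28: step 9. Cache: [20 44 28]
  6. access 20: HIT. Next use of 20: never. Cache: [20 44 28]
  7. access 44: HIT. Next use of 44: never. Cache: [20 44 28]
  8. access 66: MISS. Cache: [20 44 28 66]
  9. access 28: HIT. Next use of 28: never. Cache: [20 44 28 66]
  10. access 11: MISS, evict 20 (next use: never). Cache: [44 28 66 11]
Total: 5 hits, 5 misses, 1 evictions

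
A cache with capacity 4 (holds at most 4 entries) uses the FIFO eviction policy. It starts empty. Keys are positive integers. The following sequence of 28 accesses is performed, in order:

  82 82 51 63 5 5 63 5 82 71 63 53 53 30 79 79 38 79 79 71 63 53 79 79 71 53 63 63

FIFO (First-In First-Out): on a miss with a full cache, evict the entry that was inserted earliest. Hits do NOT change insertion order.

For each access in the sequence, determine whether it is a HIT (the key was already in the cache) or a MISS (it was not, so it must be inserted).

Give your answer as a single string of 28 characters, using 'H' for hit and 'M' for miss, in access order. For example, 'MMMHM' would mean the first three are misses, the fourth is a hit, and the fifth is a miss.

FIFO simulation (capacity=4):
  1. access 82: MISS. Cache (old->new): [82]
  2. access 82: HIT. Cache (old->new): [82]
  3. access 51: MISS. Cache (old->new): [82 51]
  4. access 63: MISS. Cache (old->new): [82 51 63]
  5. access 5: MISS. Cache (old->new): [82 51 63 5]
  6. access 5: HIT. Cache (old->new): [82 51 63 5]
  7. access 63: HIT. Cache (old->new): [82 51 63 5]
  8. access 5: HIT. Cache (old->new): [82 51 63 5]
  9. access 82: HIT. Cache (old->new): [82 51 63 5]
  10. access 71: MISS, evict 82. Cache (old->new): [51 63 5 71]
  11. access 63: HIT. Cache (old->new): [51 63 5 71]
  12. access 53: MISS, evict 51. Cache (old->new): [63 5 71 53]
  13. access 53: HIT. Cache (old->new): [63 5 71 53]
  14. access 30: MISS, evict 63. Cache (old->new): [5 71 53 30]
  15. access 79: MISS, evict 5. Cache (old->new): [71 53 30 79]
  16. access 79: HIT. Cache (old->new): [71 53 30 79]
  17. access 38: MISS, evict 71. Cache (old->new): [53 30 79 38]
  18. access 79: HIT. Cache (old->new): [53 30 79 38]
  19. access 79: HIT. Cache (old->new): [53 30 79 38]
  20. access 71: MISS, evict 53. Cache (old->new): [30 79 38 71]
  21. access 63: MISS, evict 30. Cache (old->new): [79 38 71 63]
  22. access 53: MISS, evict 79. Cache (old->new): [38 71 63 53]
  23. access 79: MISS, evict 38. Cache (old->new): [71 63 53 79]
  24. access 79: HIT. Cache (old->new): [71 63 53 79]
  25. access 71: HIT. Cache (old->new): [71 63 53 79]
  26. access 53: HIT. Cache (old->new): [71 63 53 79]
  27. access 63: HIT. Cache (old->new): [71 63 53 79]
  28. access 63: HIT. Cache (old->new): [71 63 53 79]
Total: 15 hits, 13 misses, 9 evictions

Answer: MHMMMHHHHMHMHMMHMHHMMMMHHHHH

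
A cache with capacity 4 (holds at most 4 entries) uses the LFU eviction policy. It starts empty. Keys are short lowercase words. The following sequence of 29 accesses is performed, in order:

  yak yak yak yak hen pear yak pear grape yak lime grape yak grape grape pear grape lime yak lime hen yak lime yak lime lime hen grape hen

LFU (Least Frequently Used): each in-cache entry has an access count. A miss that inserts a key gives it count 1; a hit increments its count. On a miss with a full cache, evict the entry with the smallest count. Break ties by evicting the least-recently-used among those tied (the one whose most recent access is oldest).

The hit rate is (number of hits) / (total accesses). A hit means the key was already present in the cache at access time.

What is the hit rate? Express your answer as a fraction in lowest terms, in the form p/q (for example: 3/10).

Answer: 23/29

Derivation:
LFU simulation (capacity=4):
  1. access yak: MISS. Cache: [yak(c=1)]
  2. access yak: HIT, count now 2. Cache: [yak(c=2)]
  3. access yak: HIT, count now 3. Cache: [yak(c=3)]
  4. access yak: HIT, count now 4. Cache: [yak(c=4)]
  5. access hen: MISS. Cache: [hen(c=1) yak(c=4)]
  6. access pear: MISS. Cache: [hen(c=1) pear(c=1) yak(c=4)]
  7. access yak: HIT, count now 5. Cache: [hen(c=1) pear(c=1) yak(c=5)]
  8. access pear: HIT, count now 2. Cache: [hen(c=1) pear(c=2) yak(c=5)]
  9. access grape: MISS. Cache: [hen(c=1) grape(c=1) pear(c=2) yak(c=5)]
  10. access yak: HIT, count now 6. Cache: [hen(c=1) grape(c=1) pear(c=2) yak(c=6)]
  11. access lime: MISS, evict hen(c=1). Cache: [grape(c=1) lime(c=1) pear(c=2) yak(c=6)]
  12. access grape: HIT, count now 2. Cache: [lime(c=1) pear(c=2) grape(c=2) yak(c=6)]
  13. access yak: HIT, count now 7. Cache: [lime(c=1) pear(c=2) grape(c=2) yak(c=7)]
  14. access grape: HIT, count now 3. Cache: [lime(c=1) pear(c=2) grape(c=3) yak(c=7)]
  15. access grape: HIT, count now 4. Cache: [lime(c=1) pear(c=2) grape(c=4) yak(c=7)]
  16. access pear: HIT, count now 3. Cache: [lime(c=1) pear(c=3) grape(c=4) yak(c=7)]
  17. access grape: HIT, count now 5. Cache: [lime(c=1) pear(c=3) grape(c=5) yak(c=7)]
  18. access lime: HIT, count now 2. Cache: [lime(c=2) pear(c=3) grape(c=5) yak(c=7)]
  19. access yak: HIT, count now 8. Cache: [lime(c=2) pear(c=3) grape(c=5) yak(c=8)]
  20. access lime: HIT, count now 3. Cache: [pear(c=3) lime(c=3) grape(c=5) yak(c=8)]
  21. access hen: MISS, evict pear(c=3). Cache: [hen(c=1) lime(c=3) grape(c=5) yak(c=8)]
  22. access yak: HIT, count now 9. Cache: [hen(c=1) lime(c=3) grape(c=5) yak(c=9)]
  23. access lime: HIT, count now 4. Cache: [hen(c=1) lime(c=4) grape(c=5) yak(c=9)]
  24. access yak: HIT, count now 10. Cache: [hen(c=1) lime(c=4) grape(c=5) yak(c=10)]
  25. access lime: HIT, count now 5. Cache: [hen(c=1) grape(c=5) lime(c=5) yak(c=10)]
  26. access lime: HIT, count now 6. Cache: [hen(c=1) grape(c=5) lime(c=6) yak(c=10)]
  27. access hen: HIT, count now 2. Cache: [hen(c=2) grape(c=5) lime(c=6) yak(c=10)]
  28. access grape: HIT, count now 6. Cache: [hen(c=2) lime(c=6) grape(c=6) yak(c=10)]
  29. access hen: HIT, count now 3. Cache: [hen(c=3) lime(c=6) grape(c=6) yak(c=10)]
Total: 23 hits, 6 misses, 2 evictions

Hit rate = 23/29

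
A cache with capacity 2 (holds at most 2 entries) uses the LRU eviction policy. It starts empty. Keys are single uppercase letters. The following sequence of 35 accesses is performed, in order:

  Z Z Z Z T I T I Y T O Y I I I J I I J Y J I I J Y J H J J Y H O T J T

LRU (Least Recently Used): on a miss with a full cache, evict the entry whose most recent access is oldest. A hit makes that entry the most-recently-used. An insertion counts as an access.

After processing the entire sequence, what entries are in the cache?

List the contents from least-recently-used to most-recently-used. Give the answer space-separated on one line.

Answer: J T

Derivation:
LRU simulation (capacity=2):
  1. access Z: MISS. Cache (LRU->MRU): [Z]
  2. access Z: HIT. Cache (LRU->MRU): [Z]
  3. access Z: HIT. Cache (LRU->MRU): [Z]
  4. access Z: HIT. Cache (LRU->MRU): [Z]
  5. access T: MISS. Cache (LRU->MRU): [Z T]
  6. access I: MISS, evict Z. Cache (LRU->MRU): [T I]
  7. access T: HIT. Cache (LRU->MRU): [I T]
  8. access I: HIT. Cache (LRU->MRU): [T I]
  9. access Y: MISS, evict T. Cache (LRU->MRU): [I Y]
  10. access T: MISS, evict I. Cache (LRU->MRU): [Y T]
  11. access O: MISS, evict Y. Cache (LRU->MRU): [T O]
  12. access Y: MISS, evict T. Cache (LRU->MRU): [O Y]
  13. access I: MISS, evict O. Cache (LRU->MRU): [Y I]
  14. access I: HIT. Cache (LRU->MRU): [Y I]
  15. access I: HIT. Cache (LRU->MRU): [Y I]
  16. access J: MISS, evict Y. Cache (LRU->MRU): [I J]
  17. access I: HIT. Cache (LRU->MRU): [J I]
  18. access I: HIT. Cache (LRU->MRU): [J I]
  19. access J: HIT. Cache (LRU->MRU): [I J]
  20. access Y: MISS, evict I. Cache (LRU->MRU): [J Y]
  21. access J: HIT. Cache (LRU->MRU): [Y J]
  22. access I: MISS, evict Y. Cache (LRU->MRU): [J I]
  23. access I: HIT. Cache (LRU->MRU): [J I]
  24. access J: HIT. Cache (LRU->MRU): [I J]
  25. access Y: MISS, evict I. Cache (LRU->MRU): [J Y]
  26. access J: HIT. Cache (LRU->MRU): [Y J]
  27. access H: MISS, evict Y. Cache (LRU->MRU): [J H]
  28. access J: HIT. Cache (LRU->MRU): [H J]
  29. access J: HIT. Cache (LRU->MRU): [H J]
  30. access Y: MISS, evict H. Cache (LRU->MRU): [J Y]
  31. access H: MISS, evict J. Cache (LRU->MRU): [Y H]
  32. access O: MISS, evict Y. Cache (LRU->MRU): [H O]
  33. access T: MISS, evict H. Cache (LRU->MRU): [O T]
  34. access J: MISS, evict O. Cache (LRU->MRU): [T J]
  35. access T: HIT. Cache (LRU->MRU): [J T]
Total: 17 hits, 18 misses, 16 evictions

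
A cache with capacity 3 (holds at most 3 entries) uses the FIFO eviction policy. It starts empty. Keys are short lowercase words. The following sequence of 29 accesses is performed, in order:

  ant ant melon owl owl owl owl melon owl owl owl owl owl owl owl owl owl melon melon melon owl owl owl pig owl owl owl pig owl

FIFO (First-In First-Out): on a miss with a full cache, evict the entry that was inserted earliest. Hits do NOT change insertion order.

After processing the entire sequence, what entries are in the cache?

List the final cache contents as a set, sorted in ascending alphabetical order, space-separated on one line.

Answer: melon owl pig

Derivation:
FIFO simulation (capacity=3):
  1. access ant: MISS. Cache (old->new): [ant]
  2. access ant: HIT. Cache (old->new): [ant]
  3. access melon: MISS. Cache (old->new): [ant melon]
  4. access owl: MISS. Cache (old->new): [ant melon owl]
  5. access owl: HIT. Cache (old->new): [ant melon owl]
  6. access owl: HIT. Cache (old->new): [ant melon owl]
  7. access owl: HIT. Cache (old->new): [ant melon owl]
  8. access melon: HIT. Cache (old->new): [ant melon owl]
  9. access owl: HIT. Cache (old->new): [ant melon owl]
  10. access owl: HIT. Cache (old->new): [ant melon owl]
  11. access owl: HIT. Cache (old->new): [ant melon owl]
  12. access owl: HIT. Cache (old->new): [ant melon owl]
  13. access owl: HIT. Cache (old->new): [ant melon owl]
  14. access owl: HIT. Cache (old->new): [ant melon owl]
  15. access owl: HIT. Cache (old->new): [ant melon owl]
  16. access owl: HIT. Cache (old->new): [ant melon owl]
  17. access owl: HIT. Cache (old->new): [ant melon owl]
  18. access melon: HIT. Cache (old->new): [ant melon owl]
  19. access melon: HIT. Cache (old->new): [ant melon owl]
  20. access melon: HIT. Cache (old->new): [ant melon owl]
  21. access owl: HIT. Cache (old->new): [ant melon owl]
  22. access owl: HIT. Cache (old->new): [ant melon owl]
  23. access owl: HIT. Cache (old->new): [ant melon owl]
  24. access pig: MISS, evict ant. Cache (old->new): [melon owl pig]
  25. access owl: HIT. Cache (old->new): [melon owl pig]
  26. access owl: HIT. Cache (old->new): [melon owl pig]
  27. access owl: HIT. Cache (old->new): [melon owl pig]
  28. access pig: HIT. Cache (old->new): [melon owl pig]
  29. access owl: HIT. Cache (old->new): [melon owl pig]
Total: 25 hits, 4 misses, 1 evictions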